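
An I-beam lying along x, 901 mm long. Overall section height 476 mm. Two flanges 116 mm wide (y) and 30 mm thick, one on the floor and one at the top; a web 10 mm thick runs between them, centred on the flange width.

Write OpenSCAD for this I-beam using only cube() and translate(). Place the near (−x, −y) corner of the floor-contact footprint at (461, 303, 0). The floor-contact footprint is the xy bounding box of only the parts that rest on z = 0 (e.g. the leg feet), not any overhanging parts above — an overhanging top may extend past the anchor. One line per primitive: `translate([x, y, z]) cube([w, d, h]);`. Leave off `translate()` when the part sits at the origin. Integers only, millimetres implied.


translate([461, 303, 0]) cube([901, 116, 30]);
translate([461, 356, 30]) cube([901, 10, 416]);
translate([461, 303, 446]) cube([901, 116, 30]);


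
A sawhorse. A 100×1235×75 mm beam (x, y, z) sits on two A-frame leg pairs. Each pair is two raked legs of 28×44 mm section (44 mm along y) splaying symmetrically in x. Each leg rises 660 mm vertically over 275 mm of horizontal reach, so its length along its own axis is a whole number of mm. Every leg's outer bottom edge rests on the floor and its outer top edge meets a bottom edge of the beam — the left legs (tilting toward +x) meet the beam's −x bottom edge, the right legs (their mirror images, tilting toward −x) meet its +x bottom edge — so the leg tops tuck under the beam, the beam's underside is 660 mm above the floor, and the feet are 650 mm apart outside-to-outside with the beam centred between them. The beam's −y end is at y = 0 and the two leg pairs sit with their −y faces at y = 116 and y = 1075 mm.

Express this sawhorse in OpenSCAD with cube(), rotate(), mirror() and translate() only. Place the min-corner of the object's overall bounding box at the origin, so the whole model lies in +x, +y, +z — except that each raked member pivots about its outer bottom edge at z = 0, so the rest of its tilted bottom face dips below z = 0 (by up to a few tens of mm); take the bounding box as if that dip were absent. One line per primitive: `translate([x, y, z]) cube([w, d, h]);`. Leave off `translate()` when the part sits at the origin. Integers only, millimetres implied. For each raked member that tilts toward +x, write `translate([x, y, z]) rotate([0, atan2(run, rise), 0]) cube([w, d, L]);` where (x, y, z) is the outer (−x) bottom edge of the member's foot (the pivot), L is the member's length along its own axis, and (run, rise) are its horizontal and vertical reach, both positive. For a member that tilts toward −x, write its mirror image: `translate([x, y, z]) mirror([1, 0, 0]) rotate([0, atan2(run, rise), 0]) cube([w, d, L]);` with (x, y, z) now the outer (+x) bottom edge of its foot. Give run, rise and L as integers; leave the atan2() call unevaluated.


translate([275, 0, 660]) cube([100, 1235, 75]);
translate([0, 116, 0]) rotate([0, atan2(275, 660), 0]) cube([28, 44, 715]);
translate([650, 116, 0]) mirror([1, 0, 0]) rotate([0, atan2(275, 660), 0]) cube([28, 44, 715]);
translate([0, 1075, 0]) rotate([0, atan2(275, 660), 0]) cube([28, 44, 715]);
translate([650, 1075, 0]) mirror([1, 0, 0]) rotate([0, atan2(275, 660), 0]) cube([28, 44, 715]);


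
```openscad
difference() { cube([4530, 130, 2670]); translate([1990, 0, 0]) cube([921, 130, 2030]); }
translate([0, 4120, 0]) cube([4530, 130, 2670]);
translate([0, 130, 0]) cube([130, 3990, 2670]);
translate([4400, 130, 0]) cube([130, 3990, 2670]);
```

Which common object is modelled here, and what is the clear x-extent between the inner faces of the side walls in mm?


A single room. The interior width is 4270 mm.

Four walls enclosing a rectangle with a door in the front wall — a room. Outside width 4530 minus two 130 mm walls gives 4270 mm.


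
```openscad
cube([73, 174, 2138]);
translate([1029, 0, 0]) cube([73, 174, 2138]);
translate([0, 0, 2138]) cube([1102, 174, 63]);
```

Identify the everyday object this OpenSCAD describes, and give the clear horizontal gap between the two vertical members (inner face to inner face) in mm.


A door frame. The clear opening width is 956 mm.

Two 2138 mm tall posts with a header on top — a door frame. The left jamb is 73 mm wide at x = 0; the right jamb starts at x = 1029. The clear opening is 1029 − 73 = 956 mm.


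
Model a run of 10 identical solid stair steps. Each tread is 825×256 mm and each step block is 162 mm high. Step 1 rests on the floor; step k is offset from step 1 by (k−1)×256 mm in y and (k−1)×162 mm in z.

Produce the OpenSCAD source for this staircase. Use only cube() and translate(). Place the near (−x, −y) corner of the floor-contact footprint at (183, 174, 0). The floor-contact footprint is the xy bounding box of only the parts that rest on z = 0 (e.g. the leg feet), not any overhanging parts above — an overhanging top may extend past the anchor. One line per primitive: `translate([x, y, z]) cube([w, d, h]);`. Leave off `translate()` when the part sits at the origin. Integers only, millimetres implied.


translate([183, 174, 0]) cube([825, 256, 162]);
translate([183, 430, 162]) cube([825, 256, 162]);
translate([183, 686, 324]) cube([825, 256, 162]);
translate([183, 942, 486]) cube([825, 256, 162]);
translate([183, 1198, 648]) cube([825, 256, 162]);
translate([183, 1454, 810]) cube([825, 256, 162]);
translate([183, 1710, 972]) cube([825, 256, 162]);
translate([183, 1966, 1134]) cube([825, 256, 162]);
translate([183, 2222, 1296]) cube([825, 256, 162]);
translate([183, 2478, 1458]) cube([825, 256, 162]);


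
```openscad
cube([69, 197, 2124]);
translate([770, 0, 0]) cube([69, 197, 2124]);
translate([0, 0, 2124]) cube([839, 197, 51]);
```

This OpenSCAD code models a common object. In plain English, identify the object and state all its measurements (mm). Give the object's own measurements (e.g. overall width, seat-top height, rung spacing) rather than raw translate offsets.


A door frame. The clear opening is 701 mm wide and 2124 mm high. Two 69 mm wide jambs, 197 mm deep, stand either side of the opening from the floor to the top of the opening. A 51 mm thick head sits across the top of both jambs, spanning the full outside width of the frame.


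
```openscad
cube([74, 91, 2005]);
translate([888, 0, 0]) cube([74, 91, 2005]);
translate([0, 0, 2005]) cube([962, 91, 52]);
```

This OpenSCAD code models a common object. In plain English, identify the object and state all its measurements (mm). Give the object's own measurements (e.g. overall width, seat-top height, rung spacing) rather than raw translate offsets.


A door frame. The clear opening is 814 mm wide and 2005 mm high. Two 74 mm wide jambs, 91 mm deep, stand either side of the opening from the floor to the top of the opening. A 52 mm thick head sits across the top of both jambs, spanning the full outside width of the frame.


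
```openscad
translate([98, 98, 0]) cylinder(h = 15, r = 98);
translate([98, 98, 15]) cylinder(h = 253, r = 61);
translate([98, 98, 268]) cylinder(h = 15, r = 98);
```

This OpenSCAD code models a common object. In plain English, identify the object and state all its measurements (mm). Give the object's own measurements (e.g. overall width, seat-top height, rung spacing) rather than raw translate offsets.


A spool: two coaxial disc flanges of radius 98 mm and thickness 15 mm, joined by a core cylinder of radius 61 mm and height 253 mm. The lower flange rests on z = 0 and the three cylinders share a vertical axis.


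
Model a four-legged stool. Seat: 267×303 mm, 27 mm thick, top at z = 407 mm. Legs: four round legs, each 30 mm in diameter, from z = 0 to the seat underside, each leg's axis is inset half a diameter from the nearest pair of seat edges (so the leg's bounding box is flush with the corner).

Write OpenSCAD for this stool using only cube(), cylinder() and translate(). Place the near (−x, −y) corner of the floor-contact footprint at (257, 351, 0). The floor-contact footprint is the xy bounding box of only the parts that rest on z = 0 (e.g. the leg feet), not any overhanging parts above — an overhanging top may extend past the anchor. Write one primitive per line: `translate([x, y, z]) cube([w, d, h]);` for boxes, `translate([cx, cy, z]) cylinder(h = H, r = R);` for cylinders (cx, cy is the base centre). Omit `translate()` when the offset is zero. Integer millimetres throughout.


translate([257, 351, 380]) cube([267, 303, 27]);
translate([272, 366, 0]) cylinder(h = 380, r = 15);
translate([509, 366, 0]) cylinder(h = 380, r = 15);
translate([272, 639, 0]) cylinder(h = 380, r = 15);
translate([509, 639, 0]) cylinder(h = 380, r = 15);


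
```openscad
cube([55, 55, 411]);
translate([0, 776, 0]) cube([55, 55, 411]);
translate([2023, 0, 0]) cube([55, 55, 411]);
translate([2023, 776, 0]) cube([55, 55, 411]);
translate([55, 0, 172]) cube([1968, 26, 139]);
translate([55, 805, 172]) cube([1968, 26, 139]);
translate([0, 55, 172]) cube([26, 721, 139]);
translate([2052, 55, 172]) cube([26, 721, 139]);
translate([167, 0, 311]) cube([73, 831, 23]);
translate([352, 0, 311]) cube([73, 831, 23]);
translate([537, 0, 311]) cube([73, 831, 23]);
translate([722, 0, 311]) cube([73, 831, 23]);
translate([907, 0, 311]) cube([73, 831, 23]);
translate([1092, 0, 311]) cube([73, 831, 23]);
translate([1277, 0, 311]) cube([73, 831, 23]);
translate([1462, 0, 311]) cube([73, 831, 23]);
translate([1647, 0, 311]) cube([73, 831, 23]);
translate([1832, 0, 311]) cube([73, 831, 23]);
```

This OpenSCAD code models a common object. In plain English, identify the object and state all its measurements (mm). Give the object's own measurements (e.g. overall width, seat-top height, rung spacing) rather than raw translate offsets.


A bed frame 2078 mm long (x) by 831 mm wide (y). Four 55×55 mm corner posts, 411 mm tall, at the corners of the footprint. Four rails of 26 mm thickness and 139 mm height run between adjacent posts with their undersides at z = 172 mm, their outer faces flush with the outside of the frame (the two x-running rails run between the posts' inner faces; the two y-running rails run between the posts' inner faces). 10 slats, each 73 mm wide (x) and 23 mm thick, lie across the top of the two x-running rails, running the full 831 mm width of the frame in y; along x they sit between the end posts with a 112 mm gap after the −x posts and between neighbouring slats, leaving 118 mm before the +x posts.


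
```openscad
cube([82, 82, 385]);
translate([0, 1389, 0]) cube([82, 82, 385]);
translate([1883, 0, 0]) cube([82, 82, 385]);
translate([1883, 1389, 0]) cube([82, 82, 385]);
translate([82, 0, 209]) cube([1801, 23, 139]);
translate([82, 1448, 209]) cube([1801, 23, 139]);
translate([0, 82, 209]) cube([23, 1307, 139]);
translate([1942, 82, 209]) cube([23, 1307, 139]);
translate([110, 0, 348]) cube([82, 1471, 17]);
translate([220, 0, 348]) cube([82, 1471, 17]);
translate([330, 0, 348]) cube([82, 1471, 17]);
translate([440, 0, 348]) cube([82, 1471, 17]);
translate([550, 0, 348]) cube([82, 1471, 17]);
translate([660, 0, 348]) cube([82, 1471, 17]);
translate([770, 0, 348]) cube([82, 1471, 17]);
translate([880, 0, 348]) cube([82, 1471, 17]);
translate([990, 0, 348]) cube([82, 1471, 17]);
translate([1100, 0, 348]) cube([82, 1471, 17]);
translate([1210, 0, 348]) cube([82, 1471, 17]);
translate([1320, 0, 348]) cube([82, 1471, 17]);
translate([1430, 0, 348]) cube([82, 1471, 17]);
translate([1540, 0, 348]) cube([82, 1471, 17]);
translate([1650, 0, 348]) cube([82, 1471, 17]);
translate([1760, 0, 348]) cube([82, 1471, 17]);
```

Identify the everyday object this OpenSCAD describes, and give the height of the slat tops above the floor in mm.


A bed frame. The slat-top height is 365 mm.

Four posts, four rails, and a row of slats — a bed frame. Slats sit on the rails at z = 209 + 139 = 348; with slat thickness 17, the top is 365 mm.


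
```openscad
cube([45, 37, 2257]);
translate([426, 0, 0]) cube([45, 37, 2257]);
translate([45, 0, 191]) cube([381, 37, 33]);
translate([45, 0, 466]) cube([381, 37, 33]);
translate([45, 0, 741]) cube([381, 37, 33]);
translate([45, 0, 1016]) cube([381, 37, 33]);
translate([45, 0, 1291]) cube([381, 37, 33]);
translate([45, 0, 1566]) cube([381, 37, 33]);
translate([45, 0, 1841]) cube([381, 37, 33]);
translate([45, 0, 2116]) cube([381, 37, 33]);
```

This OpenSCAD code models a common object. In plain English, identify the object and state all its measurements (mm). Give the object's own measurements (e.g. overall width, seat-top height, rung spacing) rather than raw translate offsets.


A straight ladder. Two 45×37 mm vertical rails, 2257 mm tall, stand 471 mm apart (outside-to-outside) with their front faces coplanar on the −y side. 8 rungs, each 37 mm deep and 33 mm tall, span between the inner faces of the rails, front faces flush with the rails. The lowest rung's underside is at z = 191 mm and rungs are spaced 275 mm apart (underside to underside).


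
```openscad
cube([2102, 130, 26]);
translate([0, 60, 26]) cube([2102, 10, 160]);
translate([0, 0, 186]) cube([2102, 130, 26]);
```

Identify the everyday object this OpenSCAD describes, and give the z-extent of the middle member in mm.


An I-beam. The web height is 160 mm.

Two wide flanges with a thin centred web — an I-beam. Overall 212 mm minus two 26 mm flanges gives a web of 212 − 2·26 = 160 mm.


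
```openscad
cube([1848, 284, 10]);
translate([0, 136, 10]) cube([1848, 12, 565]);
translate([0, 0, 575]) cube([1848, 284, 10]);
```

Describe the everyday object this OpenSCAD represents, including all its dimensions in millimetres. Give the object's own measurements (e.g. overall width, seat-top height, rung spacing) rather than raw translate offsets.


An I-beam lying along x, 1848 mm long. Overall section height 585 mm. Two flanges 284 mm wide (y) and 10 mm thick, one on the floor and one at the top; a web 12 mm thick runs between them, centred on the flange width.


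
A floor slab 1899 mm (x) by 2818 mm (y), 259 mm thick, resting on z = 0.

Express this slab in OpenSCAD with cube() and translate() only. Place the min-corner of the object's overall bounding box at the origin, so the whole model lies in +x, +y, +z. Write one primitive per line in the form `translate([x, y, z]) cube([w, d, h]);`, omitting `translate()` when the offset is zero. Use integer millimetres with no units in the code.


cube([1899, 2818, 259]);


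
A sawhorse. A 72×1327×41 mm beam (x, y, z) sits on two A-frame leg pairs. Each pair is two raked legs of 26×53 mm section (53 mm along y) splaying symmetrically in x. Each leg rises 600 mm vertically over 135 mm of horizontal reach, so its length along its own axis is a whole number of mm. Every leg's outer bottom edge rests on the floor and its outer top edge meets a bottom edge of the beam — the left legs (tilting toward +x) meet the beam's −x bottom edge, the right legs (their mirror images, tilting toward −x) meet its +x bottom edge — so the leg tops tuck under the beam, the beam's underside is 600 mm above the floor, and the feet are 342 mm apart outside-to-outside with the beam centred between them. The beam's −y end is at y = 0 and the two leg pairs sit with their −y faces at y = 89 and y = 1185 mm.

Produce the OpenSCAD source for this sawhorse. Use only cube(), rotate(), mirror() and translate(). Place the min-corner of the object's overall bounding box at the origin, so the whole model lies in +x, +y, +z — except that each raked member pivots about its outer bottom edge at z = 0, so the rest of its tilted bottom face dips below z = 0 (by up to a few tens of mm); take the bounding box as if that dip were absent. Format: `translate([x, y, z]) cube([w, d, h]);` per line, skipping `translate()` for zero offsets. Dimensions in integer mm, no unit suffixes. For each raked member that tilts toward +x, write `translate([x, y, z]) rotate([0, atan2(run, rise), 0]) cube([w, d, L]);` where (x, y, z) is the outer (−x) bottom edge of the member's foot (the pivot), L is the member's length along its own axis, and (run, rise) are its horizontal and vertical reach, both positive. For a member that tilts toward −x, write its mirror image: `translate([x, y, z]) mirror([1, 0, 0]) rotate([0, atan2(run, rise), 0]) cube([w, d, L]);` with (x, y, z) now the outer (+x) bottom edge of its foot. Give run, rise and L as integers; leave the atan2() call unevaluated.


translate([135, 0, 600]) cube([72, 1327, 41]);
translate([0, 89, 0]) rotate([0, atan2(135, 600), 0]) cube([26, 53, 615]);
translate([342, 89, 0]) mirror([1, 0, 0]) rotate([0, atan2(135, 600), 0]) cube([26, 53, 615]);
translate([0, 1185, 0]) rotate([0, atan2(135, 600), 0]) cube([26, 53, 615]);
translate([342, 1185, 0]) mirror([1, 0, 0]) rotate([0, atan2(135, 600), 0]) cube([26, 53, 615]);


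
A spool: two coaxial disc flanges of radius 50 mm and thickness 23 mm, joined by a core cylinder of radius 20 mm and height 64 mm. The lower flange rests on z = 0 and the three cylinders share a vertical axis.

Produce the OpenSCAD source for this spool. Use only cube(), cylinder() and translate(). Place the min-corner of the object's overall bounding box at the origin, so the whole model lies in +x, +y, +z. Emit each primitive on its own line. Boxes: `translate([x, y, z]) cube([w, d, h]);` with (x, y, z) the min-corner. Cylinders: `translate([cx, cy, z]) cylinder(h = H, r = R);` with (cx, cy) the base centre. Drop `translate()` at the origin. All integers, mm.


translate([50, 50, 0]) cylinder(h = 23, r = 50);
translate([50, 50, 23]) cylinder(h = 64, r = 20);
translate([50, 50, 87]) cylinder(h = 23, r = 50);


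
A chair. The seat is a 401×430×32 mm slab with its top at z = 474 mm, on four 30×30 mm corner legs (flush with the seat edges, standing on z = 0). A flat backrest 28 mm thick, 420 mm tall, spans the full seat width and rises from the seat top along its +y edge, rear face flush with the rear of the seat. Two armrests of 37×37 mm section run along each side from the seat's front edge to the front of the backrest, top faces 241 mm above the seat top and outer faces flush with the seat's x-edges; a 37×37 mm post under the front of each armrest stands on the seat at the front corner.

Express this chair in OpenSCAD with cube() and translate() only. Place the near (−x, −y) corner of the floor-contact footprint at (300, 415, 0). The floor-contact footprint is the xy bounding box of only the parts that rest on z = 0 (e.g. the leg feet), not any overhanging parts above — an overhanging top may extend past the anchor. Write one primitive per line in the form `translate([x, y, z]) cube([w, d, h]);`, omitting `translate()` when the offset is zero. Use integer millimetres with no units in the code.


// leg_h = 474 - 32 = 442
// arm post h = 241 - 37 = 204
translate([300, 415, 442]) cube([401, 430, 32]);
translate([300, 415, 0]) cube([30, 30, 442]);
translate([671, 415, 0]) cube([30, 30, 442]);
translate([300, 815, 0]) cube([30, 30, 442]);
translate([671, 815, 0]) cube([30, 30, 442]);
translate([300, 817, 474]) cube([401, 28, 420]);
translate([300, 415, 678]) cube([37, 402, 37]);
translate([664, 415, 678]) cube([37, 402, 37]);
translate([300, 415, 474]) cube([37, 37, 204]);
translate([664, 415, 474]) cube([37, 37, 204]);


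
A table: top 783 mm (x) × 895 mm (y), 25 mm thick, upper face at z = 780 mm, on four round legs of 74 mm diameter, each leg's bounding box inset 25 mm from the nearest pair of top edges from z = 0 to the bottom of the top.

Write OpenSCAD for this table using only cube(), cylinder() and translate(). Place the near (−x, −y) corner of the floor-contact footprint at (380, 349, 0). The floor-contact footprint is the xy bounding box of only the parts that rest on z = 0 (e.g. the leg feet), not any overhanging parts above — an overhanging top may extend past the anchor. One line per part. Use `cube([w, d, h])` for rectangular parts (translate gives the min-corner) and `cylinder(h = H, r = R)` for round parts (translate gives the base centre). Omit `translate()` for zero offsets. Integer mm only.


translate([355, 324, 755]) cube([783, 895, 25]);
translate([417, 386, 0]) cylinder(h = 755, r = 37);
translate([1076, 386, 0]) cylinder(h = 755, r = 37);
translate([417, 1157, 0]) cylinder(h = 755, r = 37);
translate([1076, 1157, 0]) cylinder(h = 755, r = 37);


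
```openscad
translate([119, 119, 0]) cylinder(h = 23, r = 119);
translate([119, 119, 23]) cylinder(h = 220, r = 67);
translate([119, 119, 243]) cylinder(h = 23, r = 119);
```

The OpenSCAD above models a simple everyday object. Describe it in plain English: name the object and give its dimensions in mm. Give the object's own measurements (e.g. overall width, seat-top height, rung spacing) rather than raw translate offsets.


A spool: two coaxial disc flanges of radius 119 mm and thickness 23 mm, joined by a core cylinder of radius 67 mm and height 220 mm. The lower flange rests on z = 0 and the three cylinders share a vertical axis.


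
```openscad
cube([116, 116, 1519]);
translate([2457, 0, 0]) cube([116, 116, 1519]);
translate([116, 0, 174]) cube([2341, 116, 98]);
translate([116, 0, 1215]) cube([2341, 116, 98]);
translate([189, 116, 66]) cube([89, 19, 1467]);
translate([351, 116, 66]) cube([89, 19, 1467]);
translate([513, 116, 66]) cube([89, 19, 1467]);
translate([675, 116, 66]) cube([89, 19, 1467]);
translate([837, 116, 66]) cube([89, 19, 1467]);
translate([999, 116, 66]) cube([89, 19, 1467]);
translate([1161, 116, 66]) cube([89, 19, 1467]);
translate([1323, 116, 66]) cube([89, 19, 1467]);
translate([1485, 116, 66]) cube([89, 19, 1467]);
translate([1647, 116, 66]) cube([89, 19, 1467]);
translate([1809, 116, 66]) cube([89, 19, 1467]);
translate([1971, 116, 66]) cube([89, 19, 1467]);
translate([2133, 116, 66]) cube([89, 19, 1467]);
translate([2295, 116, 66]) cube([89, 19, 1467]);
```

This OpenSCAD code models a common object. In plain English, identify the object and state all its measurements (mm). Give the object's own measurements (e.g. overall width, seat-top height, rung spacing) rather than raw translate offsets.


A fence section. Two 116×116 mm posts, 1519 mm tall, stand on the floor with a clear span of 2341 mm between their inner faces. Two horizontal rails of 116×98 mm section span the gap between the posts with their undersides at z = 174 mm and z = 1215 mm, flush with the posts' −y face. 14 pickets, each 89 mm wide, 19 mm thick and 1467 mm tall, are fixed to the +y face of the rails with their bottoms at z = 66 mm, spaced across the span with a 73 mm gap after the −x post and between neighbouring pickets and before the +x post.


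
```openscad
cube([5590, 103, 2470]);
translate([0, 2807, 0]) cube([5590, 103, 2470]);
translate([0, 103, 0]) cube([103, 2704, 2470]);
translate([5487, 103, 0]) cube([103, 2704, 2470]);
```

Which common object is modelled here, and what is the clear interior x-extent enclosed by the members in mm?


A house (or room) frame. The interior width is 5384 mm.

Four 2470 mm walls enclosing a rectangle with no floor or roof — a room or house frame. Outside width is 5590 mm and wall thickness is 103 mm, so the interior width is 5590 − 2 × 103 = 5384 mm.


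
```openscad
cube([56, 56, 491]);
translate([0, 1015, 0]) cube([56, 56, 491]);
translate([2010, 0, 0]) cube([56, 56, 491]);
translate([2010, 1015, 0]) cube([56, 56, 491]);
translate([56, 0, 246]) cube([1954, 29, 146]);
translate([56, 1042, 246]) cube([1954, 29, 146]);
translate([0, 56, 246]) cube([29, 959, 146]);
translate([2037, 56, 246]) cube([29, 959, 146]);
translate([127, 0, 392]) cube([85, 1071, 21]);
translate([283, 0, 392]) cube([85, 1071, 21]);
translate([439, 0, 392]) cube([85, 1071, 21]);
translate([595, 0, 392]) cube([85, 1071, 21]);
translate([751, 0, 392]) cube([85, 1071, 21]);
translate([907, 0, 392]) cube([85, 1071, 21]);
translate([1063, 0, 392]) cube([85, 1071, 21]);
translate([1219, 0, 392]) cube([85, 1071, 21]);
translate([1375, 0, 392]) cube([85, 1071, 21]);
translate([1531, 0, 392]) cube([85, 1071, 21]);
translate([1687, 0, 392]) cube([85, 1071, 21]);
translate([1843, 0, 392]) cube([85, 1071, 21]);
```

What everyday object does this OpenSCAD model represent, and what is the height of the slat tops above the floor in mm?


A bed frame. The slat-top height is 413 mm.

Four posts, four rails, and a row of slats — a bed frame. Slats sit on the rails at z = 246 + 146 = 392; with slat thickness 21, the top is 413 mm.


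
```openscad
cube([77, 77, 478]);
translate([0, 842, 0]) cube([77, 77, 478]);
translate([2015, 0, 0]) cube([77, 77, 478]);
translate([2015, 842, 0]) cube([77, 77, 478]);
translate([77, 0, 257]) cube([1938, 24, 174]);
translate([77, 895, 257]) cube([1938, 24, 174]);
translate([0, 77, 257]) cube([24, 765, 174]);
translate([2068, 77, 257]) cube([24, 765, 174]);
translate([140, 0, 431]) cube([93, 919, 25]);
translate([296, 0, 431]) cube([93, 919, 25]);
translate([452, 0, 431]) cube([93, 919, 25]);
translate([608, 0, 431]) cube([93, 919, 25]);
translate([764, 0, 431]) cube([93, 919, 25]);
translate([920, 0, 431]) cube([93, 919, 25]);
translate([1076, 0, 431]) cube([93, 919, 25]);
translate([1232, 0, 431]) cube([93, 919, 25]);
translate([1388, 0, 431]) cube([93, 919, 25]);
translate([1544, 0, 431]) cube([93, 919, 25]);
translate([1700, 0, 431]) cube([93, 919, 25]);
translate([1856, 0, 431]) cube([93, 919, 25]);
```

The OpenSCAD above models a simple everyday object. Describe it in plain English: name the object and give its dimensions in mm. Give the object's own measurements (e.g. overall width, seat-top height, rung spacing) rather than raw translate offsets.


A bed frame 2092 mm long (x) by 919 mm wide (y). Four 77×77 mm corner posts, 478 mm tall, at the corners of the footprint. Four rails of 24 mm thickness and 174 mm height run between adjacent posts with their undersides at z = 257 mm, their outer faces flush with the outside of the frame (the two x-running rails run between the posts' inner faces; the two y-running rails run between the posts' inner faces). 12 slats, each 93 mm wide (x) and 25 mm thick, lie across the top of the two x-running rails, running the full 919 mm width of the frame in y; along x they sit between the end posts with a 63 mm gap after the −x posts and between neighbouring slats, leaving 66 mm before the +x posts.


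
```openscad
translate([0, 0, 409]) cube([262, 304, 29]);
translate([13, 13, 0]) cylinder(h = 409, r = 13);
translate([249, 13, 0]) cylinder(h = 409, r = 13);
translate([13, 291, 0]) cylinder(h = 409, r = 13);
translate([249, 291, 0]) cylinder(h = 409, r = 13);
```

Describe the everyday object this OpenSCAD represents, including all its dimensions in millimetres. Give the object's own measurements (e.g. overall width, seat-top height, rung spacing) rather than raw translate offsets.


A simple wooden stool: a rectangular seat 262 mm (x) by 304 mm (y), 29 mm thick, top face at z = 438 mm, on four round legs, each 26 mm in diameter. The legs rest on z = 0, each leg's axis is inset half a diameter from the nearest pair of seat edges (so the leg's bounding box is flush with the corner).


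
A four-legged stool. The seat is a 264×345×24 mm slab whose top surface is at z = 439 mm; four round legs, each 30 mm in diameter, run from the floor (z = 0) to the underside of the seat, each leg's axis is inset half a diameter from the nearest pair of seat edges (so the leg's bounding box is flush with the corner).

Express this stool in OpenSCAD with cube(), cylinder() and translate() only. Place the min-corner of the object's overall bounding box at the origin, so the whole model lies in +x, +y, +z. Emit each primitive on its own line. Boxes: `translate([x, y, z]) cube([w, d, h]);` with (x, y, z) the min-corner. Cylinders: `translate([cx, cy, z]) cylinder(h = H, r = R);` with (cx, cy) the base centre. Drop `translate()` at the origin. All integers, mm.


translate([0, 0, 415]) cube([264, 345, 24]);
translate([15, 15, 0]) cylinder(h = 415, r = 15);
translate([249, 15, 0]) cylinder(h = 415, r = 15);
translate([15, 330, 0]) cylinder(h = 415, r = 15);
translate([249, 330, 0]) cylinder(h = 415, r = 15);


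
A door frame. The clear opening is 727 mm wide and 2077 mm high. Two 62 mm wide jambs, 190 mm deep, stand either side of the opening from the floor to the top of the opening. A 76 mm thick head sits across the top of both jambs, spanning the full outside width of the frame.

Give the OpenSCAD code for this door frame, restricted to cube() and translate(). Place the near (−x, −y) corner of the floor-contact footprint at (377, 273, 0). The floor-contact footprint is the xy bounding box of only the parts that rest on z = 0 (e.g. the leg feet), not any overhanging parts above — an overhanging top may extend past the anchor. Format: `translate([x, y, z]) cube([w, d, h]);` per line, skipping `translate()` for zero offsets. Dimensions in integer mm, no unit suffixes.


translate([377, 273, 0]) cube([62, 190, 2077]);
translate([1166, 273, 0]) cube([62, 190, 2077]);
translate([377, 273, 2077]) cube([851, 190, 76]);


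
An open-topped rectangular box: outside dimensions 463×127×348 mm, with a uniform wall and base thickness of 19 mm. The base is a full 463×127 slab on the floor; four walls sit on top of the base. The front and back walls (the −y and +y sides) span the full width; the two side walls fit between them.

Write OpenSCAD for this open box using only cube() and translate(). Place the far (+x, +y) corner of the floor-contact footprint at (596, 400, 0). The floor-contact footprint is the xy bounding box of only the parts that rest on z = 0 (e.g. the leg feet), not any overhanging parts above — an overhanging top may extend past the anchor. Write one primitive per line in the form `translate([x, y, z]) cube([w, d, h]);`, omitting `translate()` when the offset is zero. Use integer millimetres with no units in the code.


translate([133, 273, 0]) cube([463, 127, 19]);
translate([133, 273, 19]) cube([463, 19, 329]);
translate([133, 381, 19]) cube([463, 19, 329]);
translate([133, 292, 19]) cube([19, 89, 329]);
translate([577, 292, 19]) cube([19, 89, 329]);


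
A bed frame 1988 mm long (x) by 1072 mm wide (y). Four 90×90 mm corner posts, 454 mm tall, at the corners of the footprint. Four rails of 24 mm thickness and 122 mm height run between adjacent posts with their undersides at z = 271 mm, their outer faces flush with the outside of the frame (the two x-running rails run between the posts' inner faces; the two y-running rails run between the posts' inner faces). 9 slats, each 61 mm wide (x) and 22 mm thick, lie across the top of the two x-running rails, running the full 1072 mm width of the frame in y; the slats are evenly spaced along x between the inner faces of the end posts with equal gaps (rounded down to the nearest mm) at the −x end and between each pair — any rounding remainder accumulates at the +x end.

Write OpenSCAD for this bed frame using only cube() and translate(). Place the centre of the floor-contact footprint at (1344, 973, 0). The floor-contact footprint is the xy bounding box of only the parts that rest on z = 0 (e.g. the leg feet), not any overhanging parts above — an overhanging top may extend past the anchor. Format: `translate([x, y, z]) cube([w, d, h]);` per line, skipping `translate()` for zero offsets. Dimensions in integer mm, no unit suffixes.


translate([350, 437, 0]) cube([90, 90, 454]);
translate([350, 1419, 0]) cube([90, 90, 454]);
translate([2248, 437, 0]) cube([90, 90, 454]);
translate([2248, 1419, 0]) cube([90, 90, 454]);
translate([440, 437, 271]) cube([1808, 24, 122]);
translate([440, 1485, 271]) cube([1808, 24, 122]);
translate([350, 527, 271]) cube([24, 892, 122]);
translate([2314, 527, 271]) cube([24, 892, 122]);
translate([565, 437, 393]) cube([61, 1072, 22]);
translate([751, 437, 393]) cube([61, 1072, 22]);
translate([937, 437, 393]) cube([61, 1072, 22]);
translate([1123, 437, 393]) cube([61, 1072, 22]);
translate([1309, 437, 393]) cube([61, 1072, 22]);
translate([1495, 437, 393]) cube([61, 1072, 22]);
translate([1681, 437, 393]) cube([61, 1072, 22]);
translate([1867, 437, 393]) cube([61, 1072, 22]);
translate([2053, 437, 393]) cube([61, 1072, 22]);


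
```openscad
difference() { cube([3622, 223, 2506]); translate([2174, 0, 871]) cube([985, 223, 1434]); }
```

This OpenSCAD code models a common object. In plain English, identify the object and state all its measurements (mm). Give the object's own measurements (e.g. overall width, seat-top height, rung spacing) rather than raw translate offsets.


A wall 3622 mm long (x), 223 mm thick (y), 2506 mm tall, with a rectangular window opening cut through it. The opening is 985 mm wide and 1434 mm tall; its sill is at z = 871 mm and its near (−x) edge is 2174 mm from the wall's −x end. The opening passes through the full wall thickness.


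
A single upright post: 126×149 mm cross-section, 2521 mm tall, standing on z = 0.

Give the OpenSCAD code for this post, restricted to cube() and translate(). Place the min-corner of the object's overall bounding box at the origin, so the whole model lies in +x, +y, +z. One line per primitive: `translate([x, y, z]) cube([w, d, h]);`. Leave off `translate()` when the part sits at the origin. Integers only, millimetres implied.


cube([126, 149, 2521]);


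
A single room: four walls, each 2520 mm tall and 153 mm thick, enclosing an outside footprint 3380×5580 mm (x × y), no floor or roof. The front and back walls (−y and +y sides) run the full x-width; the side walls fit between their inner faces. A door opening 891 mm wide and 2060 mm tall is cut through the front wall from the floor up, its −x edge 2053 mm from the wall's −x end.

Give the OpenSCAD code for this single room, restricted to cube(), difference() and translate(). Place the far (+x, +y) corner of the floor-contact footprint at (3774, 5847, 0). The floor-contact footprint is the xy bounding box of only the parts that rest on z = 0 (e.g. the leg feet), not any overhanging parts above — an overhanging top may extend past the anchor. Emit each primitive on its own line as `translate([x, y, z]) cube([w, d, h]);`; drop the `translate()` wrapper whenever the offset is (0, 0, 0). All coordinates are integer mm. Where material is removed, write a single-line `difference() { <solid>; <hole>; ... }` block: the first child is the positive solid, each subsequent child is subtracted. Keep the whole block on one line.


difference() { translate([394, 267, 0]) cube([3380, 153, 2520]); translate([2447, 267, 0]) cube([891, 153, 2060]); }
translate([394, 5694, 0]) cube([3380, 153, 2520]);
translate([394, 420, 0]) cube([153, 5274, 2520]);
translate([3621, 420, 0]) cube([153, 5274, 2520]);


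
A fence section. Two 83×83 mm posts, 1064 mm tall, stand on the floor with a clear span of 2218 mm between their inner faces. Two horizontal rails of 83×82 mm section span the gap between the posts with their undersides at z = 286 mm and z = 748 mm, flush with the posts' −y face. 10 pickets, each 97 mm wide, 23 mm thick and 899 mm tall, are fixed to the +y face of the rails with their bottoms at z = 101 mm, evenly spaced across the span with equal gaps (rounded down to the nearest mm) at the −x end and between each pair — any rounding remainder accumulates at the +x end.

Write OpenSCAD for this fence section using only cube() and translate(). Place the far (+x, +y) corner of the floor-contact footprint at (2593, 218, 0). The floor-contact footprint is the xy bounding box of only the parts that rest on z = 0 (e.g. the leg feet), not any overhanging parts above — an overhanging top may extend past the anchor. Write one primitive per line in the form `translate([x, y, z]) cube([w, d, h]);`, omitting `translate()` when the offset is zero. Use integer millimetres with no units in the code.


translate([209, 135, 0]) cube([83, 83, 1064]);
translate([2510, 135, 0]) cube([83, 83, 1064]);
translate([292, 135, 286]) cube([2218, 83, 82]);
translate([292, 135, 748]) cube([2218, 83, 82]);
translate([405, 218, 101]) cube([97, 23, 899]);
translate([615, 218, 101]) cube([97, 23, 899]);
translate([825, 218, 101]) cube([97, 23, 899]);
translate([1035, 218, 101]) cube([97, 23, 899]);
translate([1245, 218, 101]) cube([97, 23, 899]);
translate([1455, 218, 101]) cube([97, 23, 899]);
translate([1665, 218, 101]) cube([97, 23, 899]);
translate([1875, 218, 101]) cube([97, 23, 899]);
translate([2085, 218, 101]) cube([97, 23, 899]);
translate([2295, 218, 101]) cube([97, 23, 899]);


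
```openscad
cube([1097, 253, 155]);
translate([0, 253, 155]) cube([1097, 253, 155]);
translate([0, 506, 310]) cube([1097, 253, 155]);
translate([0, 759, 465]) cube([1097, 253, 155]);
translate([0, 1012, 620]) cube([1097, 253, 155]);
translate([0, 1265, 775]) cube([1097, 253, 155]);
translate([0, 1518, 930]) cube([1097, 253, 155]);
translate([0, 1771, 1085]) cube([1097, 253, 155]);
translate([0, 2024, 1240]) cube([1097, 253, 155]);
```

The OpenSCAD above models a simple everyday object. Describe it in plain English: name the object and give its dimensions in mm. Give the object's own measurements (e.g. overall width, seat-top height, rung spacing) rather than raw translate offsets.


A straight staircase of 9 solid steps. Each step is 1097 mm wide (x), 253 mm deep (y, the going) and 155 mm tall (the rise). The first step rests on the floor; each subsequent step sits one going further in +y and one rise higher in +z, directly behind and above the previous step with no overlap.


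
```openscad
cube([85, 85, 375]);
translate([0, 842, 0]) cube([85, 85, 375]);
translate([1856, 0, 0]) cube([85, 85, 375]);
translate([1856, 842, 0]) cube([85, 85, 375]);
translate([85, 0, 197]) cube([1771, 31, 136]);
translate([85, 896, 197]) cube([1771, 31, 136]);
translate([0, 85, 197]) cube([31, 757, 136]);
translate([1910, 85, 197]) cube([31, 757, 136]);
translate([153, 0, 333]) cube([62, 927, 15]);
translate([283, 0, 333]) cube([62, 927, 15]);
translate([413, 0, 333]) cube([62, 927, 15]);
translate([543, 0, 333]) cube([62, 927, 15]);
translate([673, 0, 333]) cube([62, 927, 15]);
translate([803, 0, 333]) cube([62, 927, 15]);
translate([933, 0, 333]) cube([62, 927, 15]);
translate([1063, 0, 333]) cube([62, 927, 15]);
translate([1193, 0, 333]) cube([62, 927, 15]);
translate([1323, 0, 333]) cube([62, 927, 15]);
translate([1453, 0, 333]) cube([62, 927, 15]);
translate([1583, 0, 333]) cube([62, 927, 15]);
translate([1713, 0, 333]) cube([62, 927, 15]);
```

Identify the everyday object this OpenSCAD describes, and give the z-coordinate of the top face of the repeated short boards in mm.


A bed frame. The slat-top height is 348 mm.

Four posts, four rails, and a row of slats — a bed frame. Slats sit on the rails at z = 197 + 136 = 333; with slat thickness 15, the top is 348 mm.


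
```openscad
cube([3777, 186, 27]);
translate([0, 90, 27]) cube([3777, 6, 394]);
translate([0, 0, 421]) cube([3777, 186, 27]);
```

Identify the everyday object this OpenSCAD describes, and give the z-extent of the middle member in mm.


An I-beam. The web height is 394 mm.

Two wide flanges with a thin centred web — an I-beam. Overall 448 mm minus two 27 mm flanges gives a web of 448 − 2·27 = 394 mm.


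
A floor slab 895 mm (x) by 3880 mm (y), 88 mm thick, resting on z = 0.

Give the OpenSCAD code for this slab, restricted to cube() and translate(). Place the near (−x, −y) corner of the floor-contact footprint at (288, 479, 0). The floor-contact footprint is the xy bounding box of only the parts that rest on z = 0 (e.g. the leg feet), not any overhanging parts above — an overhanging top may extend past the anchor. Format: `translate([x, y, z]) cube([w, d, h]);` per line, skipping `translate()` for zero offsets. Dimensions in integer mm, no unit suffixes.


translate([288, 479, 0]) cube([895, 3880, 88]);


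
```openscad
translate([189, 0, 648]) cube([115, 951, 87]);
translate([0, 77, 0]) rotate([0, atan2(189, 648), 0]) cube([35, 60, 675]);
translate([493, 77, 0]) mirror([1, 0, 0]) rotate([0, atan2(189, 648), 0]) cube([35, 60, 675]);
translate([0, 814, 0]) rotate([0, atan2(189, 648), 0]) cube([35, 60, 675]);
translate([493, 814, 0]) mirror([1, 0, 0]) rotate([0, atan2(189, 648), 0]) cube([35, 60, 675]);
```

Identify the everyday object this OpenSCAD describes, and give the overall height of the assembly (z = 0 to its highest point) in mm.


A sawhorse. The overall height is 735 mm.

A beam across two mirrored pairs of raked legs — a sawhorse. The beam's underside is at z = 648 (matching the legs' vertical rise in atan2(189, 648)) and the beam is 87 mm tall, so its top is at 648 + 87 = 735 mm. The raked legs top out at the beam's underside, so that is the highest point.
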